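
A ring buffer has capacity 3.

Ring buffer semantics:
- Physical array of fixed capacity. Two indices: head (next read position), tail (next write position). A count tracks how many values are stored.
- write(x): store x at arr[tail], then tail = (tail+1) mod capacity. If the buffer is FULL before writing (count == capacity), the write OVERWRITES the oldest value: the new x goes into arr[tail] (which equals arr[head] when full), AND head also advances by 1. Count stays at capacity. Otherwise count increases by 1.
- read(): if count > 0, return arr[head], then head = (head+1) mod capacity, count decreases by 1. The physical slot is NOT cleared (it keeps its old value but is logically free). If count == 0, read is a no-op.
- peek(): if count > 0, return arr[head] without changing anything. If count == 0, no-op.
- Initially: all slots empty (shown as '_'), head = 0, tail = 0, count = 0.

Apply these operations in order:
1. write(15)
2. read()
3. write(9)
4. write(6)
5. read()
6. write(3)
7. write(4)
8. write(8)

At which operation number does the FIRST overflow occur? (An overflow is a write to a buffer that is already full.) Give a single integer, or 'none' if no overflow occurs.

After op 1 (write(15)): arr=[15 _ _] head=0 tail=1 count=1
After op 2 (read()): arr=[15 _ _] head=1 tail=1 count=0
After op 3 (write(9)): arr=[15 9 _] head=1 tail=2 count=1
After op 4 (write(6)): arr=[15 9 6] head=1 tail=0 count=2
After op 5 (read()): arr=[15 9 6] head=2 tail=0 count=1
After op 6 (write(3)): arr=[3 9 6] head=2 tail=1 count=2
After op 7 (write(4)): arr=[3 4 6] head=2 tail=2 count=3
After op 8 (write(8)): arr=[3 4 8] head=0 tail=0 count=3

Answer: 8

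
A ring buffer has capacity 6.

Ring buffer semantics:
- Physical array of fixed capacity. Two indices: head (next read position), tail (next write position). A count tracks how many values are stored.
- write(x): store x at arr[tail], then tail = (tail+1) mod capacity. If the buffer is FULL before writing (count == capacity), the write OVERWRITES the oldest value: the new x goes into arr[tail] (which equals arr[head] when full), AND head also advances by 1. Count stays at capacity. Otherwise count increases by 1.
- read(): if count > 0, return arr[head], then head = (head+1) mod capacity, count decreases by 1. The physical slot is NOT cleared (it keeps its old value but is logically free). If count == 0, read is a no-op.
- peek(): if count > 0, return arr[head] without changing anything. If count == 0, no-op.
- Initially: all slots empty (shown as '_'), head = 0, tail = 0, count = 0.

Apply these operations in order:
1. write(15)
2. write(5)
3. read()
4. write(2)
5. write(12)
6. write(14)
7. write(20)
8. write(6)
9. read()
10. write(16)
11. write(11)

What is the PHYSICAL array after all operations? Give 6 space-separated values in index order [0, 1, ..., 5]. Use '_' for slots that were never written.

Answer: 6 16 11 12 14 20

Derivation:
After op 1 (write(15)): arr=[15 _ _ _ _ _] head=0 tail=1 count=1
After op 2 (write(5)): arr=[15 5 _ _ _ _] head=0 tail=2 count=2
After op 3 (read()): arr=[15 5 _ _ _ _] head=1 tail=2 count=1
After op 4 (write(2)): arr=[15 5 2 _ _ _] head=1 tail=3 count=2
After op 5 (write(12)): arr=[15 5 2 12 _ _] head=1 tail=4 count=3
After op 6 (write(14)): arr=[15 5 2 12 14 _] head=1 tail=5 count=4
After op 7 (write(20)): arr=[15 5 2 12 14 20] head=1 tail=0 count=5
After op 8 (write(6)): arr=[6 5 2 12 14 20] head=1 tail=1 count=6
After op 9 (read()): arr=[6 5 2 12 14 20] head=2 tail=1 count=5
After op 10 (write(16)): arr=[6 16 2 12 14 20] head=2 tail=2 count=6
After op 11 (write(11)): arr=[6 16 11 12 14 20] head=3 tail=3 count=6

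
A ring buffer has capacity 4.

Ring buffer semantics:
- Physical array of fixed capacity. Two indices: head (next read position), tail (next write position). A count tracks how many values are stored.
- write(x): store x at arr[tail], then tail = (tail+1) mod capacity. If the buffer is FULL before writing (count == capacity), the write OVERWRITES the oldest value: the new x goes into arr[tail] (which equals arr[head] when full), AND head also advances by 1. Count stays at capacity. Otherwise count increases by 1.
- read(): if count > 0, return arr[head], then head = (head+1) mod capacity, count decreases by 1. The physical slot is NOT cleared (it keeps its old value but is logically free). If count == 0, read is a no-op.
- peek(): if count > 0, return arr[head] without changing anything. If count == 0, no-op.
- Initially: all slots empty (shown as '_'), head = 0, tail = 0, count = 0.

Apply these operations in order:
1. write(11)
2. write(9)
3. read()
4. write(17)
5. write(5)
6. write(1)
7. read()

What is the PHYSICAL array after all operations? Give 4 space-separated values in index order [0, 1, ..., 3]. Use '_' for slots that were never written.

Answer: 1 9 17 5

Derivation:
After op 1 (write(11)): arr=[11 _ _ _] head=0 tail=1 count=1
After op 2 (write(9)): arr=[11 9 _ _] head=0 tail=2 count=2
After op 3 (read()): arr=[11 9 _ _] head=1 tail=2 count=1
After op 4 (write(17)): arr=[11 9 17 _] head=1 tail=3 count=2
After op 5 (write(5)): arr=[11 9 17 5] head=1 tail=0 count=3
After op 6 (write(1)): arr=[1 9 17 5] head=1 tail=1 count=4
After op 7 (read()): arr=[1 9 17 5] head=2 tail=1 count=3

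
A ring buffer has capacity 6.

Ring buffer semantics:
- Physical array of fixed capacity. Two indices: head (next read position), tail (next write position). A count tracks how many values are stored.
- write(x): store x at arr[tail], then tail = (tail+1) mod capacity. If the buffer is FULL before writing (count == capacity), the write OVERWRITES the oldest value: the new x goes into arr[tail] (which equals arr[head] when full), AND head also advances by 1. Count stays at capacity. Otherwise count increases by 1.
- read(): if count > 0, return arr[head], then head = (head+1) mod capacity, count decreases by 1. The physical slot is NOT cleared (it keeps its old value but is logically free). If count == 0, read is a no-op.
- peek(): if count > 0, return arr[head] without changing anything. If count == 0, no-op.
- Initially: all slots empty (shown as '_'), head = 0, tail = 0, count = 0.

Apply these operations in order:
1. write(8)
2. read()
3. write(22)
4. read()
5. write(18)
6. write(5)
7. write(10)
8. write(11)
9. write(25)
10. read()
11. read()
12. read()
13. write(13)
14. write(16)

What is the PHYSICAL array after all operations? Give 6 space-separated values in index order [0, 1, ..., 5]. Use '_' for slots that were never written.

After op 1 (write(8)): arr=[8 _ _ _ _ _] head=0 tail=1 count=1
After op 2 (read()): arr=[8 _ _ _ _ _] head=1 tail=1 count=0
After op 3 (write(22)): arr=[8 22 _ _ _ _] head=1 tail=2 count=1
After op 4 (read()): arr=[8 22 _ _ _ _] head=2 tail=2 count=0
After op 5 (write(18)): arr=[8 22 18 _ _ _] head=2 tail=3 count=1
After op 6 (write(5)): arr=[8 22 18 5 _ _] head=2 tail=4 count=2
After op 7 (write(10)): arr=[8 22 18 5 10 _] head=2 tail=5 count=3
After op 8 (write(11)): arr=[8 22 18 5 10 11] head=2 tail=0 count=4
After op 9 (write(25)): arr=[25 22 18 5 10 11] head=2 tail=1 count=5
After op 10 (read()): arr=[25 22 18 5 10 11] head=3 tail=1 count=4
After op 11 (read()): arr=[25 22 18 5 10 11] head=4 tail=1 count=3
After op 12 (read()): arr=[25 22 18 5 10 11] head=5 tail=1 count=2
After op 13 (write(13)): arr=[25 13 18 5 10 11] head=5 tail=2 count=3
After op 14 (write(16)): arr=[25 13 16 5 10 11] head=5 tail=3 count=4

Answer: 25 13 16 5 10 11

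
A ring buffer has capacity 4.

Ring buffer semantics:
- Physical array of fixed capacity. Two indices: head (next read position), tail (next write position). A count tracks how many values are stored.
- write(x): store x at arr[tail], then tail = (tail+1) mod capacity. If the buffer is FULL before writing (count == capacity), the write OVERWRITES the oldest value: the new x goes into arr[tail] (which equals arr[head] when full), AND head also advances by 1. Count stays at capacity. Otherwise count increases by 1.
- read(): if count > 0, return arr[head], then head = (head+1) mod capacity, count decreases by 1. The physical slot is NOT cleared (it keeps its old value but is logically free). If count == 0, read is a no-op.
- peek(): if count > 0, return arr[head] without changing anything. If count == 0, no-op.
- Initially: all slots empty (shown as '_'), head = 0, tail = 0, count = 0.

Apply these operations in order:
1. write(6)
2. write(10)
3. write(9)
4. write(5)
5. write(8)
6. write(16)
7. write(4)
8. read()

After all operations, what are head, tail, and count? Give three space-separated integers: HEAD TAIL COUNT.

Answer: 0 3 3

Derivation:
After op 1 (write(6)): arr=[6 _ _ _] head=0 tail=1 count=1
After op 2 (write(10)): arr=[6 10 _ _] head=0 tail=2 count=2
After op 3 (write(9)): arr=[6 10 9 _] head=0 tail=3 count=3
After op 4 (write(5)): arr=[6 10 9 5] head=0 tail=0 count=4
After op 5 (write(8)): arr=[8 10 9 5] head=1 tail=1 count=4
After op 6 (write(16)): arr=[8 16 9 5] head=2 tail=2 count=4
After op 7 (write(4)): arr=[8 16 4 5] head=3 tail=3 count=4
After op 8 (read()): arr=[8 16 4 5] head=0 tail=3 count=3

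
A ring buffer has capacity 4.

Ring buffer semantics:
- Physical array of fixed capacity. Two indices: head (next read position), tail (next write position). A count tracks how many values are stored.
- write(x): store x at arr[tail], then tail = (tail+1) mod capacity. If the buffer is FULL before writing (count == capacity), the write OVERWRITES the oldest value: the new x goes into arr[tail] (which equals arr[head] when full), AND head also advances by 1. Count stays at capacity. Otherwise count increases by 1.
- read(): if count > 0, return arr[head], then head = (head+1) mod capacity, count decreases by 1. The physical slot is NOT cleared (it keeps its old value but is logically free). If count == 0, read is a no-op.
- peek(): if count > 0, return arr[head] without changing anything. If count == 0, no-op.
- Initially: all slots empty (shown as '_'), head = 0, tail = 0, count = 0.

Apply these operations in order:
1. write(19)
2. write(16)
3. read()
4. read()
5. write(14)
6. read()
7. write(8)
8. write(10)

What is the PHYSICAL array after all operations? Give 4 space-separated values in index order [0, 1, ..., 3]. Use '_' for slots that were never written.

Answer: 10 16 14 8

Derivation:
After op 1 (write(19)): arr=[19 _ _ _] head=0 tail=1 count=1
After op 2 (write(16)): arr=[19 16 _ _] head=0 tail=2 count=2
After op 3 (read()): arr=[19 16 _ _] head=1 tail=2 count=1
After op 4 (read()): arr=[19 16 _ _] head=2 tail=2 count=0
After op 5 (write(14)): arr=[19 16 14 _] head=2 tail=3 count=1
After op 6 (read()): arr=[19 16 14 _] head=3 tail=3 count=0
After op 7 (write(8)): arr=[19 16 14 8] head=3 tail=0 count=1
After op 8 (write(10)): arr=[10 16 14 8] head=3 tail=1 count=2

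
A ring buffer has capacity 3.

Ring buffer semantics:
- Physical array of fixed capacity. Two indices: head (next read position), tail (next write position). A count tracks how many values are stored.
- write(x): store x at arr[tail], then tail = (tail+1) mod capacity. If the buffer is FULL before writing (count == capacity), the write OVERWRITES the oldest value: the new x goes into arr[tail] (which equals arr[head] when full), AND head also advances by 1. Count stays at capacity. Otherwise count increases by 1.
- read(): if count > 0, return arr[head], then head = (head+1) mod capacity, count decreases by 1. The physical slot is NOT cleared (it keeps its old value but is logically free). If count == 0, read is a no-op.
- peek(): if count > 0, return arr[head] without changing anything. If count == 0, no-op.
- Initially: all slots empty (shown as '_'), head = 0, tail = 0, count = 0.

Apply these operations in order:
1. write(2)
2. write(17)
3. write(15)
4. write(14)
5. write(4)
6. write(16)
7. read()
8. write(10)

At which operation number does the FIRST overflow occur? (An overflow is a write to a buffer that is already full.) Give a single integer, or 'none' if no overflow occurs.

After op 1 (write(2)): arr=[2 _ _] head=0 tail=1 count=1
After op 2 (write(17)): arr=[2 17 _] head=0 tail=2 count=2
After op 3 (write(15)): arr=[2 17 15] head=0 tail=0 count=3
After op 4 (write(14)): arr=[14 17 15] head=1 tail=1 count=3
After op 5 (write(4)): arr=[14 4 15] head=2 tail=2 count=3
After op 6 (write(16)): arr=[14 4 16] head=0 tail=0 count=3
After op 7 (read()): arr=[14 4 16] head=1 tail=0 count=2
After op 8 (write(10)): arr=[10 4 16] head=1 tail=1 count=3

Answer: 4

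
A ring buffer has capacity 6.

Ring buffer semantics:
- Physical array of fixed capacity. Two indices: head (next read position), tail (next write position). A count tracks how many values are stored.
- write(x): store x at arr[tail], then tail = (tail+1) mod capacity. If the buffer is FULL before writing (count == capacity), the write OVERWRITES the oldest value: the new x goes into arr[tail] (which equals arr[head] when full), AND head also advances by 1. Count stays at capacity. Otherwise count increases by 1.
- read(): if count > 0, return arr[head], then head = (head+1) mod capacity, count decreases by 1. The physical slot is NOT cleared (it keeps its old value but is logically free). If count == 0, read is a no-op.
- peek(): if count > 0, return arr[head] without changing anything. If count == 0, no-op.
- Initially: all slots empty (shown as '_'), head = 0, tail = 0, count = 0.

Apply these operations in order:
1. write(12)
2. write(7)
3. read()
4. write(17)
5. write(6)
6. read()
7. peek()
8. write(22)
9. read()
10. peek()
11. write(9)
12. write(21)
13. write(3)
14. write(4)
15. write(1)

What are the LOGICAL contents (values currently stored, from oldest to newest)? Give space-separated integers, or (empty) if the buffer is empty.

After op 1 (write(12)): arr=[12 _ _ _ _ _] head=0 tail=1 count=1
After op 2 (write(7)): arr=[12 7 _ _ _ _] head=0 tail=2 count=2
After op 3 (read()): arr=[12 7 _ _ _ _] head=1 tail=2 count=1
After op 4 (write(17)): arr=[12 7 17 _ _ _] head=1 tail=3 count=2
After op 5 (write(6)): arr=[12 7 17 6 _ _] head=1 tail=4 count=3
After op 6 (read()): arr=[12 7 17 6 _ _] head=2 tail=4 count=2
After op 7 (peek()): arr=[12 7 17 6 _ _] head=2 tail=4 count=2
After op 8 (write(22)): arr=[12 7 17 6 22 _] head=2 tail=5 count=3
After op 9 (read()): arr=[12 7 17 6 22 _] head=3 tail=5 count=2
After op 10 (peek()): arr=[12 7 17 6 22 _] head=3 tail=5 count=2
After op 11 (write(9)): arr=[12 7 17 6 22 9] head=3 tail=0 count=3
After op 12 (write(21)): arr=[21 7 17 6 22 9] head=3 tail=1 count=4
After op 13 (write(3)): arr=[21 3 17 6 22 9] head=3 tail=2 count=5
After op 14 (write(4)): arr=[21 3 4 6 22 9] head=3 tail=3 count=6
After op 15 (write(1)): arr=[21 3 4 1 22 9] head=4 tail=4 count=6

Answer: 22 9 21 3 4 1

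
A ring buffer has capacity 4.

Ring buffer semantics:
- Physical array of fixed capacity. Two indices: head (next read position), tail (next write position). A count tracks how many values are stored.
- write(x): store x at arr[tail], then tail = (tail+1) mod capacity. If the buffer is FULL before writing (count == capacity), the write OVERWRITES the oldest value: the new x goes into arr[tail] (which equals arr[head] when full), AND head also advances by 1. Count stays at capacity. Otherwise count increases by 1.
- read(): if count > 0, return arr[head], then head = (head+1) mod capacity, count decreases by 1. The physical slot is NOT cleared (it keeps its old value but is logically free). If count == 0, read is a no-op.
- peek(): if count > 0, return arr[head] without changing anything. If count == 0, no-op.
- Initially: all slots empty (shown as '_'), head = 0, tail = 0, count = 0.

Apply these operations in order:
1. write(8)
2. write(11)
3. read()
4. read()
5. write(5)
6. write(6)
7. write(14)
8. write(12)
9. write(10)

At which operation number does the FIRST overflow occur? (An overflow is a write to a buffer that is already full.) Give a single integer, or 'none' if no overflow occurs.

After op 1 (write(8)): arr=[8 _ _ _] head=0 tail=1 count=1
After op 2 (write(11)): arr=[8 11 _ _] head=0 tail=2 count=2
After op 3 (read()): arr=[8 11 _ _] head=1 tail=2 count=1
After op 4 (read()): arr=[8 11 _ _] head=2 tail=2 count=0
After op 5 (write(5)): arr=[8 11 5 _] head=2 tail=3 count=1
After op 6 (write(6)): arr=[8 11 5 6] head=2 tail=0 count=2
After op 7 (write(14)): arr=[14 11 5 6] head=2 tail=1 count=3
After op 8 (write(12)): arr=[14 12 5 6] head=2 tail=2 count=4
After op 9 (write(10)): arr=[14 12 10 6] head=3 tail=3 count=4

Answer: 9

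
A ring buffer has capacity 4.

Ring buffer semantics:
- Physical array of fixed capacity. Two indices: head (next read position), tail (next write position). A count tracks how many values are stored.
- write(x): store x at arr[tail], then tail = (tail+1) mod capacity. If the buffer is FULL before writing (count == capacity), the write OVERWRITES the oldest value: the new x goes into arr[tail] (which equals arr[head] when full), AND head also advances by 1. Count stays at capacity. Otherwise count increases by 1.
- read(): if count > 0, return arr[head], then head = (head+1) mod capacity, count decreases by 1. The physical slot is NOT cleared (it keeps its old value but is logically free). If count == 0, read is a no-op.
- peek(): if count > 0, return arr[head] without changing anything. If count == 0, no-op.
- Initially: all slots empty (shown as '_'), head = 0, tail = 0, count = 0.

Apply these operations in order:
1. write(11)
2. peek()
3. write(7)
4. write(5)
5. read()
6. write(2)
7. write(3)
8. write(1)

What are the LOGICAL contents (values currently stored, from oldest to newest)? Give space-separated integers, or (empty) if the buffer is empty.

Answer: 5 2 3 1

Derivation:
After op 1 (write(11)): arr=[11 _ _ _] head=0 tail=1 count=1
After op 2 (peek()): arr=[11 _ _ _] head=0 tail=1 count=1
After op 3 (write(7)): arr=[11 7 _ _] head=0 tail=2 count=2
After op 4 (write(5)): arr=[11 7 5 _] head=0 tail=3 count=3
After op 5 (read()): arr=[11 7 5 _] head=1 tail=3 count=2
After op 6 (write(2)): arr=[11 7 5 2] head=1 tail=0 count=3
After op 7 (write(3)): arr=[3 7 5 2] head=1 tail=1 count=4
After op 8 (write(1)): arr=[3 1 5 2] head=2 tail=2 count=4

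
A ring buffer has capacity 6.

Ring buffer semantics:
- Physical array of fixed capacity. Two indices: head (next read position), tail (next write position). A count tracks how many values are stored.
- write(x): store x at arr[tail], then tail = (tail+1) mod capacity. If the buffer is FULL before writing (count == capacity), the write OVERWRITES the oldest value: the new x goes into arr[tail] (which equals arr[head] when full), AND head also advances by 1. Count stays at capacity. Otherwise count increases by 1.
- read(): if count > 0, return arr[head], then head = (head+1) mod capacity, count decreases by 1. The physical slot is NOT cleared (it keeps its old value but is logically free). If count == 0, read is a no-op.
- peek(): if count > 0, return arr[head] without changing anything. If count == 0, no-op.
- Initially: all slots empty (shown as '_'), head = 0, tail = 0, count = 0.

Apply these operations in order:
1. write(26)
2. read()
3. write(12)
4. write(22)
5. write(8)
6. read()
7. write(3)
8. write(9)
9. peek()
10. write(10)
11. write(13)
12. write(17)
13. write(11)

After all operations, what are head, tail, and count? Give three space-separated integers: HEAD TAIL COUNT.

Answer: 4 4 6

Derivation:
After op 1 (write(26)): arr=[26 _ _ _ _ _] head=0 tail=1 count=1
After op 2 (read()): arr=[26 _ _ _ _ _] head=1 tail=1 count=0
After op 3 (write(12)): arr=[26 12 _ _ _ _] head=1 tail=2 count=1
After op 4 (write(22)): arr=[26 12 22 _ _ _] head=1 tail=3 count=2
After op 5 (write(8)): arr=[26 12 22 8 _ _] head=1 tail=4 count=3
After op 6 (read()): arr=[26 12 22 8 _ _] head=2 tail=4 count=2
After op 7 (write(3)): arr=[26 12 22 8 3 _] head=2 tail=5 count=3
After op 8 (write(9)): arr=[26 12 22 8 3 9] head=2 tail=0 count=4
After op 9 (peek()): arr=[26 12 22 8 3 9] head=2 tail=0 count=4
After op 10 (write(10)): arr=[10 12 22 8 3 9] head=2 tail=1 count=5
After op 11 (write(13)): arr=[10 13 22 8 3 9] head=2 tail=2 count=6
After op 12 (write(17)): arr=[10 13 17 8 3 9] head=3 tail=3 count=6
After op 13 (write(11)): arr=[10 13 17 11 3 9] head=4 tail=4 count=6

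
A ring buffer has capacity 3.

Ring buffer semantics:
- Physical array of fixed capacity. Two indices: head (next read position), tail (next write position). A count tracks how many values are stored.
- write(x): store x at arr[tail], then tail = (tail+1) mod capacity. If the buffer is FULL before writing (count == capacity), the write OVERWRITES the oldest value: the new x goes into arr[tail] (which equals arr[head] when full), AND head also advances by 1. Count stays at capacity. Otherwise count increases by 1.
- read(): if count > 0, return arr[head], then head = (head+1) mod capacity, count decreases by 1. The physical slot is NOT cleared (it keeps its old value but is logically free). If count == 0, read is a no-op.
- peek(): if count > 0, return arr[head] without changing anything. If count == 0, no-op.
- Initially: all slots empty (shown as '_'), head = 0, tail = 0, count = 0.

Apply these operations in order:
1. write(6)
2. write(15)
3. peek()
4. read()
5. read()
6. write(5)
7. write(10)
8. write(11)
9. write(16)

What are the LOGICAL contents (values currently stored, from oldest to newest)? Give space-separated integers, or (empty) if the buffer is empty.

After op 1 (write(6)): arr=[6 _ _] head=0 tail=1 count=1
After op 2 (write(15)): arr=[6 15 _] head=0 tail=2 count=2
After op 3 (peek()): arr=[6 15 _] head=0 tail=2 count=2
After op 4 (read()): arr=[6 15 _] head=1 tail=2 count=1
After op 5 (read()): arr=[6 15 _] head=2 tail=2 count=0
After op 6 (write(5)): arr=[6 15 5] head=2 tail=0 count=1
After op 7 (write(10)): arr=[10 15 5] head=2 tail=1 count=2
After op 8 (write(11)): arr=[10 11 5] head=2 tail=2 count=3
After op 9 (write(16)): arr=[10 11 16] head=0 tail=0 count=3

Answer: 10 11 16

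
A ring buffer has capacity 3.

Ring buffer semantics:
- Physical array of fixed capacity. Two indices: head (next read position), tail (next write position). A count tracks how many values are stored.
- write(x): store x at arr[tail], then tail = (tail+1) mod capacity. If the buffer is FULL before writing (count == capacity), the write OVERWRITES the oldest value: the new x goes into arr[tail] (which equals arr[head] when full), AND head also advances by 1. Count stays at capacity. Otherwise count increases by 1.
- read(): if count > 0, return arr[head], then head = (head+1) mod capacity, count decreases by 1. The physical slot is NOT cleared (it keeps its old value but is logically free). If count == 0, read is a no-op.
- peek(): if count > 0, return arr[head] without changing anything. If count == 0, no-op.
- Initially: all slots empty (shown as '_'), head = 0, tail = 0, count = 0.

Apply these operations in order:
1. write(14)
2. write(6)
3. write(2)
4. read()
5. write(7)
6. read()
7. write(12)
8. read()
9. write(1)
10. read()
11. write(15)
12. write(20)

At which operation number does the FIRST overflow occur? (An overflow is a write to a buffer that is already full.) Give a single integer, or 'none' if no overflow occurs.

Answer: 12

Derivation:
After op 1 (write(14)): arr=[14 _ _] head=0 tail=1 count=1
After op 2 (write(6)): arr=[14 6 _] head=0 tail=2 count=2
After op 3 (write(2)): arr=[14 6 2] head=0 tail=0 count=3
After op 4 (read()): arr=[14 6 2] head=1 tail=0 count=2
After op 5 (write(7)): arr=[7 6 2] head=1 tail=1 count=3
After op 6 (read()): arr=[7 6 2] head=2 tail=1 count=2
After op 7 (write(12)): arr=[7 12 2] head=2 tail=2 count=3
After op 8 (read()): arr=[7 12 2] head=0 tail=2 count=2
After op 9 (write(1)): arr=[7 12 1] head=0 tail=0 count=3
After op 10 (read()): arr=[7 12 1] head=1 tail=0 count=2
After op 11 (write(15)): arr=[15 12 1] head=1 tail=1 count=3
After op 12 (write(20)): arr=[15 20 1] head=2 tail=2 count=3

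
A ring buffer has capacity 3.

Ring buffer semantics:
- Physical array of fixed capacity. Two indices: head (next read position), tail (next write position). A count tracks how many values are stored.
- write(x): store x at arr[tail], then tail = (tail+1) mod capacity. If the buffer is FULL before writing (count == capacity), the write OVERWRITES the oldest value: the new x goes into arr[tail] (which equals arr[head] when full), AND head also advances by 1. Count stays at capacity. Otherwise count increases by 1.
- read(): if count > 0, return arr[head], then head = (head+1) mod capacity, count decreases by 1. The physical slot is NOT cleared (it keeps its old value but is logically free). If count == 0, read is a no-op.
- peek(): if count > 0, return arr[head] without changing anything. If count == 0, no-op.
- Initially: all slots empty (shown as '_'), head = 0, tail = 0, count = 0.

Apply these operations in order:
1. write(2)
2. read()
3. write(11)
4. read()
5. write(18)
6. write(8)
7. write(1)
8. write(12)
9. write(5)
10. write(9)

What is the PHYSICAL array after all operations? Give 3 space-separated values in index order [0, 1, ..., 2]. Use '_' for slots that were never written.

After op 1 (write(2)): arr=[2 _ _] head=0 tail=1 count=1
After op 2 (read()): arr=[2 _ _] head=1 tail=1 count=0
After op 3 (write(11)): arr=[2 11 _] head=1 tail=2 count=1
After op 4 (read()): arr=[2 11 _] head=2 tail=2 count=0
After op 5 (write(18)): arr=[2 11 18] head=2 tail=0 count=1
After op 6 (write(8)): arr=[8 11 18] head=2 tail=1 count=2
After op 7 (write(1)): arr=[8 1 18] head=2 tail=2 count=3
After op 8 (write(12)): arr=[8 1 12] head=0 tail=0 count=3
After op 9 (write(5)): arr=[5 1 12] head=1 tail=1 count=3
After op 10 (write(9)): arr=[5 9 12] head=2 tail=2 count=3

Answer: 5 9 12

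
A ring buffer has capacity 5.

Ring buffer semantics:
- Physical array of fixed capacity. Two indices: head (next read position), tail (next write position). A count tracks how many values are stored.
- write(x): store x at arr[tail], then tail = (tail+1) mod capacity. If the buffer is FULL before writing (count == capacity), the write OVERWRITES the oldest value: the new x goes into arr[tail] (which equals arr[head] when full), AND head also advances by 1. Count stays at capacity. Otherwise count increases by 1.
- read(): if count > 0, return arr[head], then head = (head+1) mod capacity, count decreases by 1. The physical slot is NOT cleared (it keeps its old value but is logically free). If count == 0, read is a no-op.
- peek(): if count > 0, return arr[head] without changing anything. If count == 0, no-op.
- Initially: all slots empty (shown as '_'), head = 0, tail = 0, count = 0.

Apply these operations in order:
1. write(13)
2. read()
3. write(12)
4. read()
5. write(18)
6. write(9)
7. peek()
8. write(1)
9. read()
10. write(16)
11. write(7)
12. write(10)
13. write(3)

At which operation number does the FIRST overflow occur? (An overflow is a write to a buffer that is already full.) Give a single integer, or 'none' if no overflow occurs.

Answer: 13

Derivation:
After op 1 (write(13)): arr=[13 _ _ _ _] head=0 tail=1 count=1
After op 2 (read()): arr=[13 _ _ _ _] head=1 tail=1 count=0
After op 3 (write(12)): arr=[13 12 _ _ _] head=1 tail=2 count=1
After op 4 (read()): arr=[13 12 _ _ _] head=2 tail=2 count=0
After op 5 (write(18)): arr=[13 12 18 _ _] head=2 tail=3 count=1
After op 6 (write(9)): arr=[13 12 18 9 _] head=2 tail=4 count=2
After op 7 (peek()): arr=[13 12 18 9 _] head=2 tail=4 count=2
After op 8 (write(1)): arr=[13 12 18 9 1] head=2 tail=0 count=3
After op 9 (read()): arr=[13 12 18 9 1] head=3 tail=0 count=2
After op 10 (write(16)): arr=[16 12 18 9 1] head=3 tail=1 count=3
After op 11 (write(7)): arr=[16 7 18 9 1] head=3 tail=2 count=4
After op 12 (write(10)): arr=[16 7 10 9 1] head=3 tail=3 count=5
After op 13 (write(3)): arr=[16 7 10 3 1] head=4 tail=4 count=5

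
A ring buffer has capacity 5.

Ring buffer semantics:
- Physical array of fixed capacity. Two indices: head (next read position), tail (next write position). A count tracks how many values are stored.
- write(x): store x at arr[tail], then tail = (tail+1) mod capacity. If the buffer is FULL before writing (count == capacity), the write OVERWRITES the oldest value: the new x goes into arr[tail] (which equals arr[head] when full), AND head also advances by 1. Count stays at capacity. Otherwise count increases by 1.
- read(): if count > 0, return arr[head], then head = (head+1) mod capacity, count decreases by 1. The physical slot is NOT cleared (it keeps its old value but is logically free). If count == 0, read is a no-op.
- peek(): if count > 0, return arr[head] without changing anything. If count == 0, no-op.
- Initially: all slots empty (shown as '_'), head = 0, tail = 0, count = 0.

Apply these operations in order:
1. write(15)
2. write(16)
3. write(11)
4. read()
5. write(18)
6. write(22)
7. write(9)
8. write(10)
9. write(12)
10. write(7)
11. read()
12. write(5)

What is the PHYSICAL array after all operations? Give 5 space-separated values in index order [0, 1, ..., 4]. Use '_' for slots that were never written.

Answer: 9 10 12 7 5

Derivation:
After op 1 (write(15)): arr=[15 _ _ _ _] head=0 tail=1 count=1
After op 2 (write(16)): arr=[15 16 _ _ _] head=0 tail=2 count=2
After op 3 (write(11)): arr=[15 16 11 _ _] head=0 tail=3 count=3
After op 4 (read()): arr=[15 16 11 _ _] head=1 tail=3 count=2
After op 5 (write(18)): arr=[15 16 11 18 _] head=1 tail=4 count=3
After op 6 (write(22)): arr=[15 16 11 18 22] head=1 tail=0 count=4
After op 7 (write(9)): arr=[9 16 11 18 22] head=1 tail=1 count=5
After op 8 (write(10)): arr=[9 10 11 18 22] head=2 tail=2 count=5
After op 9 (write(12)): arr=[9 10 12 18 22] head=3 tail=3 count=5
After op 10 (write(7)): arr=[9 10 12 7 22] head=4 tail=4 count=5
After op 11 (read()): arr=[9 10 12 7 22] head=0 tail=4 count=4
After op 12 (write(5)): arr=[9 10 12 7 5] head=0 tail=0 count=5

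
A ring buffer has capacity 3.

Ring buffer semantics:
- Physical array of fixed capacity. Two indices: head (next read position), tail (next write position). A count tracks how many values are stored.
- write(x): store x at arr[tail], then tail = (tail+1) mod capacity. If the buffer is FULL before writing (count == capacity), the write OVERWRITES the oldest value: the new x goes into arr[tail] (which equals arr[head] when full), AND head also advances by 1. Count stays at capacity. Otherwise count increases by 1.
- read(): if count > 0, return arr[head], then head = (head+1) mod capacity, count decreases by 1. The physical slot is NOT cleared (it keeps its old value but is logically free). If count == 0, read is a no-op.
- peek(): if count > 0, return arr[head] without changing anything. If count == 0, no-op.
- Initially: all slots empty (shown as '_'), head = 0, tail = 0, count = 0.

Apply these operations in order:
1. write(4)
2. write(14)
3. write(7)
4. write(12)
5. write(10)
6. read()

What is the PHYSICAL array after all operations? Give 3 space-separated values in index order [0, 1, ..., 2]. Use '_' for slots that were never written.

Answer: 12 10 7

Derivation:
After op 1 (write(4)): arr=[4 _ _] head=0 tail=1 count=1
After op 2 (write(14)): arr=[4 14 _] head=0 tail=2 count=2
After op 3 (write(7)): arr=[4 14 7] head=0 tail=0 count=3
After op 4 (write(12)): arr=[12 14 7] head=1 tail=1 count=3
After op 5 (write(10)): arr=[12 10 7] head=2 tail=2 count=3
After op 6 (read()): arr=[12 10 7] head=0 tail=2 count=2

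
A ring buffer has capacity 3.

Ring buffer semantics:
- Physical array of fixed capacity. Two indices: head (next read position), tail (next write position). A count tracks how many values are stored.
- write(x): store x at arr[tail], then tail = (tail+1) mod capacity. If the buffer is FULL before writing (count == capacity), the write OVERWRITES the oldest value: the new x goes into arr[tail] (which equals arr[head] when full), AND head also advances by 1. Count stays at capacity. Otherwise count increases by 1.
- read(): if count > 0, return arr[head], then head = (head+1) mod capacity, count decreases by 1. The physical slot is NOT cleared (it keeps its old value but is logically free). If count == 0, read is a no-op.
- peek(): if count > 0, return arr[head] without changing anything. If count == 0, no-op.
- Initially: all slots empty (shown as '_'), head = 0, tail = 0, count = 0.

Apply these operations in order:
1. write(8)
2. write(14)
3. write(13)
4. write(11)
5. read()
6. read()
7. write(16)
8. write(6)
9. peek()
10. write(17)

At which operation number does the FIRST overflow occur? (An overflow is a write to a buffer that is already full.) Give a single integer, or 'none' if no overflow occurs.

After op 1 (write(8)): arr=[8 _ _] head=0 tail=1 count=1
After op 2 (write(14)): arr=[8 14 _] head=0 tail=2 count=2
After op 3 (write(13)): arr=[8 14 13] head=0 tail=0 count=3
After op 4 (write(11)): arr=[11 14 13] head=1 tail=1 count=3
After op 5 (read()): arr=[11 14 13] head=2 tail=1 count=2
After op 6 (read()): arr=[11 14 13] head=0 tail=1 count=1
After op 7 (write(16)): arr=[11 16 13] head=0 tail=2 count=2
After op 8 (write(6)): arr=[11 16 6] head=0 tail=0 count=3
After op 9 (peek()): arr=[11 16 6] head=0 tail=0 count=3
After op 10 (write(17)): arr=[17 16 6] head=1 tail=1 count=3

Answer: 4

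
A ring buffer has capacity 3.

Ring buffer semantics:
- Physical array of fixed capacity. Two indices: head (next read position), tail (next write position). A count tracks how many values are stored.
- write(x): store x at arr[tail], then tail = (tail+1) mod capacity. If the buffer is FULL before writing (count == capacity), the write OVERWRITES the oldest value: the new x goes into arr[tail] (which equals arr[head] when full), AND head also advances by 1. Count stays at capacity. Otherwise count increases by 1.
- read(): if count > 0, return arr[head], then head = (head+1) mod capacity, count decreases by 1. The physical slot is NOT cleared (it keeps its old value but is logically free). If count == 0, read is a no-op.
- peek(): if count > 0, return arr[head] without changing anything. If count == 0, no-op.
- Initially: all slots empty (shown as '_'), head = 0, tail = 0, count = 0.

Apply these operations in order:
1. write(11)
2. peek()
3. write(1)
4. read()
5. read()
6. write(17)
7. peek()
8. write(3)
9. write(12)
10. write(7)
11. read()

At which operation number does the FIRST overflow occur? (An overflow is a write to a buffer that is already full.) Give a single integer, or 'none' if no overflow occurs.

Answer: 10

Derivation:
After op 1 (write(11)): arr=[11 _ _] head=0 tail=1 count=1
After op 2 (peek()): arr=[11 _ _] head=0 tail=1 count=1
After op 3 (write(1)): arr=[11 1 _] head=0 tail=2 count=2
After op 4 (read()): arr=[11 1 _] head=1 tail=2 count=1
After op 5 (read()): arr=[11 1 _] head=2 tail=2 count=0
After op 6 (write(17)): arr=[11 1 17] head=2 tail=0 count=1
After op 7 (peek()): arr=[11 1 17] head=2 tail=0 count=1
After op 8 (write(3)): arr=[3 1 17] head=2 tail=1 count=2
After op 9 (write(12)): arr=[3 12 17] head=2 tail=2 count=3
After op 10 (write(7)): arr=[3 12 7] head=0 tail=0 count=3
After op 11 (read()): arr=[3 12 7] head=1 tail=0 count=2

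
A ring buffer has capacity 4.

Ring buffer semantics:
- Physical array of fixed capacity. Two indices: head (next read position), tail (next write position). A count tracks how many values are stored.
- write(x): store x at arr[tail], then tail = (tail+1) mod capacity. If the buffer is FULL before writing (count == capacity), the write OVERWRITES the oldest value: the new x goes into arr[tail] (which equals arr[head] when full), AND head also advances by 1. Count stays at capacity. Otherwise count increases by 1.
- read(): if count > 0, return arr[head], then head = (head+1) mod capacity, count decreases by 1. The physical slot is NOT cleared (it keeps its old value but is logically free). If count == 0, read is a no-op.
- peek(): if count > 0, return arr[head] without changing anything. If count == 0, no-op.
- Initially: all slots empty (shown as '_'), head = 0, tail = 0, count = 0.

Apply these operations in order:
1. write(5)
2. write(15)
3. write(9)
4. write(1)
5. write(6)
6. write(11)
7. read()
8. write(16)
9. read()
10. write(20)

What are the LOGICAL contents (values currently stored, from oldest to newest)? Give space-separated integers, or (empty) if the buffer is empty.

Answer: 6 11 16 20

Derivation:
After op 1 (write(5)): arr=[5 _ _ _] head=0 tail=1 count=1
After op 2 (write(15)): arr=[5 15 _ _] head=0 tail=2 count=2
After op 3 (write(9)): arr=[5 15 9 _] head=0 tail=3 count=3
After op 4 (write(1)): arr=[5 15 9 1] head=0 tail=0 count=4
After op 5 (write(6)): arr=[6 15 9 1] head=1 tail=1 count=4
After op 6 (write(11)): arr=[6 11 9 1] head=2 tail=2 count=4
After op 7 (read()): arr=[6 11 9 1] head=3 tail=2 count=3
After op 8 (write(16)): arr=[6 11 16 1] head=3 tail=3 count=4
After op 9 (read()): arr=[6 11 16 1] head=0 tail=3 count=3
After op 10 (write(20)): arr=[6 11 16 20] head=0 tail=0 count=4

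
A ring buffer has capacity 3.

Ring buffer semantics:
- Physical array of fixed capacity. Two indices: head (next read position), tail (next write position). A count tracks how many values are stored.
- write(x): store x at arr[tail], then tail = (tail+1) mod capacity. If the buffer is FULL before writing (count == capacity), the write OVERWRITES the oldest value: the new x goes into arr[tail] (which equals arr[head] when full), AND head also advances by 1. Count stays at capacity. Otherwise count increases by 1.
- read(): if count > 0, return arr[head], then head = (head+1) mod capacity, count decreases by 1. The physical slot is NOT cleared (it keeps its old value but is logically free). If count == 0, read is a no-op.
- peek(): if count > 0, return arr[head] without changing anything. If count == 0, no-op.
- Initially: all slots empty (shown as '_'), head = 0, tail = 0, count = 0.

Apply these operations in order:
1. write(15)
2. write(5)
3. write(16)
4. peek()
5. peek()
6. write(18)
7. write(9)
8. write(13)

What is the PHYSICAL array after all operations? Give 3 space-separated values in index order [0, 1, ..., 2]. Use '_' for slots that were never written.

After op 1 (write(15)): arr=[15 _ _] head=0 tail=1 count=1
After op 2 (write(5)): arr=[15 5 _] head=0 tail=2 count=2
After op 3 (write(16)): arr=[15 5 16] head=0 tail=0 count=3
After op 4 (peek()): arr=[15 5 16] head=0 tail=0 count=3
After op 5 (peek()): arr=[15 5 16] head=0 tail=0 count=3
After op 6 (write(18)): arr=[18 5 16] head=1 tail=1 count=3
After op 7 (write(9)): arr=[18 9 16] head=2 tail=2 count=3
After op 8 (write(13)): arr=[18 9 13] head=0 tail=0 count=3

Answer: 18 9 13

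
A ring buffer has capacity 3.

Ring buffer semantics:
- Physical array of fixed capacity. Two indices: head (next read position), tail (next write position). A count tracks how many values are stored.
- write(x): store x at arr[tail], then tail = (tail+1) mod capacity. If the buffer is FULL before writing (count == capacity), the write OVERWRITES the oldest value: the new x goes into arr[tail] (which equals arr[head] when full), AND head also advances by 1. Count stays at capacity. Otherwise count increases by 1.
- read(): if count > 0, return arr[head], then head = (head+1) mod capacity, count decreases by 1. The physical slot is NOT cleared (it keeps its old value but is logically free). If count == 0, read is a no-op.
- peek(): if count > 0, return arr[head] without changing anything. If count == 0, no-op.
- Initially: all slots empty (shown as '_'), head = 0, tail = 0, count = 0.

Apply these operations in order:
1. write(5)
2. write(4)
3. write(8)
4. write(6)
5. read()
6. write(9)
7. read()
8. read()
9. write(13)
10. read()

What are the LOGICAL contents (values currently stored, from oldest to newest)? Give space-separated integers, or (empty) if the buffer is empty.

After op 1 (write(5)): arr=[5 _ _] head=0 tail=1 count=1
After op 2 (write(4)): arr=[5 4 _] head=0 tail=2 count=2
After op 3 (write(8)): arr=[5 4 8] head=0 tail=0 count=3
After op 4 (write(6)): arr=[6 4 8] head=1 tail=1 count=3
After op 5 (read()): arr=[6 4 8] head=2 tail=1 count=2
After op 6 (write(9)): arr=[6 9 8] head=2 tail=2 count=3
After op 7 (read()): arr=[6 9 8] head=0 tail=2 count=2
After op 8 (read()): arr=[6 9 8] head=1 tail=2 count=1
After op 9 (write(13)): arr=[6 9 13] head=1 tail=0 count=2
After op 10 (read()): arr=[6 9 13] head=2 tail=0 count=1

Answer: 13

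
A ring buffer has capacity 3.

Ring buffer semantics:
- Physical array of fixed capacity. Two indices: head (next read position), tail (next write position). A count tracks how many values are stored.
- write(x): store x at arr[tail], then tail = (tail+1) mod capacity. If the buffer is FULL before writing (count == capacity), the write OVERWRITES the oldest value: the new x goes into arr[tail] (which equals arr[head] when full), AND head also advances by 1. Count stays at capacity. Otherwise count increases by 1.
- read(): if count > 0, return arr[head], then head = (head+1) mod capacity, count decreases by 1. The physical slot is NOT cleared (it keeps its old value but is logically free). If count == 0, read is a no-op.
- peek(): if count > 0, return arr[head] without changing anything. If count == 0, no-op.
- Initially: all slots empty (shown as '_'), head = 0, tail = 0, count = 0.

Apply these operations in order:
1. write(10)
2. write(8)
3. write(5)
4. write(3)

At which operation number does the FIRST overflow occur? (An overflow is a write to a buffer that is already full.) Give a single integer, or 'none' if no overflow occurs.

After op 1 (write(10)): arr=[10 _ _] head=0 tail=1 count=1
After op 2 (write(8)): arr=[10 8 _] head=0 tail=2 count=2
After op 3 (write(5)): arr=[10 8 5] head=0 tail=0 count=3
After op 4 (write(3)): arr=[3 8 5] head=1 tail=1 count=3

Answer: 4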